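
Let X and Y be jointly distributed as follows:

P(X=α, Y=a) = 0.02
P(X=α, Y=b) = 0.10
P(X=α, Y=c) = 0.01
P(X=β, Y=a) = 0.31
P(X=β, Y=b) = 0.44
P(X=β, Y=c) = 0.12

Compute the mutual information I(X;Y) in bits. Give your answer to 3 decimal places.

0.024 bits

Marginals: p(X) = (0.1300, 0.8700), p(Y) = (0.3300, 0.5400, 0.1300).
I(X;Y) = Σ p(x,y)·log₂[p(x,y)/(p(x)p(y))].
  (α,a): 0.02·log₂(0.4662) = -0.0220
  (α,b): 0.10·log₂(1.4245) = 0.0510
  (α,c): 0.01·log₂(0.5917) = -0.0076
  (β,a): 0.31·log₂(1.0798) = 0.0343
  (β,b): 0.44·log₂(0.9366) = -0.0416
  (β,c): 0.12·log₂(1.0610) = 0.0103
Sum = 0.024 bits.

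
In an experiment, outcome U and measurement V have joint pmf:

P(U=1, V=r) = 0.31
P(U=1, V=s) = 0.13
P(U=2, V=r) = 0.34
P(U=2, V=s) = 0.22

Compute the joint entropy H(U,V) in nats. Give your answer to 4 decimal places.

1.3282 nats

H(U,V) = −Σ p(x,y)·ln p(x,y) over all 4 cells.
  cell (1,r): −0.31·ln0.31 = 0.36307
  cell (1,s): −0.13·ln0.13 = 0.26523
  cell (2,r): −0.34·ln0.34 = 0.36680
  cell (2,s): −0.22·ln0.22 = 0.33311
Sum = 1.3282 nats.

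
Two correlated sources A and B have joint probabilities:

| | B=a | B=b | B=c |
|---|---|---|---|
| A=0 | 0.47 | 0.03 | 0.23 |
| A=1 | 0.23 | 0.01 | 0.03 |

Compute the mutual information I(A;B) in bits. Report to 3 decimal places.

0.035 bits

Marginals: p(A) = (0.7300, 0.2700), p(B) = (0.7000, 0.0400, 0.2600).
I(A;B) = H(A) + H(B) − H(A,B).
H(A) = 0.8415, H(B) = 1.0512, H(A,B) = 1.8573.
I(A;B) = 0.8415 + 1.0512 − 1.8573 = 0.035 bits.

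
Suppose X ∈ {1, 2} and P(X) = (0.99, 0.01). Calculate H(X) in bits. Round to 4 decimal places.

H(X) = −Σ p·log₂ p.
  −(0.99)·log₂(0.99) = 0.01435
  −(0.01)·log₂(0.01) = 0.06644
Sum: 0.01435 + 0.06644 = 0.0808 bits.

0.0808 bits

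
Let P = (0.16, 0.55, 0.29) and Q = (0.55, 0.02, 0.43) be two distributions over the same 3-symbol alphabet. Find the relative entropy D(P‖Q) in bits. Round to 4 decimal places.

D(P‖Q) = Σ p·log₂(p/q).
  0.16·log₂(0.16/0.55) = -0.28502
  0.55·log₂(0.55/0.02) = 2.62975
  0.29·log₂(0.29/0.43) = -0.16480
D(P‖Q) = 2.1799 bits.

2.1799 bits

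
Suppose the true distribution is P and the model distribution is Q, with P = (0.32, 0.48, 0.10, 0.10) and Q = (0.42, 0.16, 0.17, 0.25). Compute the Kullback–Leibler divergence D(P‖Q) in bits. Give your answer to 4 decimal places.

0.4265 bits

D(P‖Q) = Σ p·log₂(p/q).
  0.32·log₂(0.32/0.42) = -0.12554
  0.48·log₂(0.48/0.16) = 0.76078
  0.10·log₂(0.10/0.17) = -0.07655
  0.10·log₂(0.10/0.25) = -0.13219
D(P‖Q) = 0.4265 bits.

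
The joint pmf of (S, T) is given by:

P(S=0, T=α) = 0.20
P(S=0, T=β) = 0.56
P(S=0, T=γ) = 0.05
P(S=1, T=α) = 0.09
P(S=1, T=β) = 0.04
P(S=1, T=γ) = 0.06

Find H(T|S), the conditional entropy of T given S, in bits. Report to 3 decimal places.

Marginals: p(S) = (0.8100, 0.1900), p(T) = (0.2900, 0.6000, 0.1100).
H(T|S) = Σ p(S) · H(T|S=·).
  S=0: p=0.8100, H(T|S=0) = 1.1144
  S=1: p=0.1900, H(T|S=1) = 1.5090
Weighted sum = 1.189 bits.

1.189 bits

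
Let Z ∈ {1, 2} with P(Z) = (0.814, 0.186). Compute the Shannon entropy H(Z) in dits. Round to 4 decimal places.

0.2086 dits

H(Z) = −Σ p·log₁₀ p.
  −(0.814)·log₁₀(0.814) = 0.07275
  −(0.186)·log₁₀(0.186) = 0.13587
Sum: 0.07275 + 0.13587 = 0.2086 dits.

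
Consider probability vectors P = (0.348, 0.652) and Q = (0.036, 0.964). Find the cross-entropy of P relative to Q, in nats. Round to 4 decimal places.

H(P,Q) = −Σ p·ln q.
  −0.348·ln(0.036) = 1.15683
  −0.652·ln(0.964) = 0.02390
H(P,Q) = 1.1807 nats.

1.1807 nats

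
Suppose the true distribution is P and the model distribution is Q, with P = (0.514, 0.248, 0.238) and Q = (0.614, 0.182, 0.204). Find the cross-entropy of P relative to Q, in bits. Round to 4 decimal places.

H(P,Q) = −Σ p·log₂ q.
  −0.514·log₂(0.614) = 0.36170
  −0.248·log₂(0.182) = 0.60958
  −0.238·log₂(0.204) = 0.54582
H(P,Q) = 1.5171 bits.

1.5171 bits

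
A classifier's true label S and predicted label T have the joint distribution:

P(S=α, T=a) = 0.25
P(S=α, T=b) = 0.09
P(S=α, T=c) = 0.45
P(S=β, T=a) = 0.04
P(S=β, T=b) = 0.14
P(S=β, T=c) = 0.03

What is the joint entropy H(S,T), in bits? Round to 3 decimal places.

H(S,T) = −Σ p(x,y)·log₂ p(x,y) over all 6 cells.
  cell (α,a): −0.25·log₂0.25 = 0.5000
  cell (α,b): −0.09·log₂0.09 = 0.3127
  cell (α,c): −0.45·log₂0.45 = 0.5184
  cell (β,a): −0.04·log₂0.04 = 0.1858
  cell (β,b): −0.14·log₂0.14 = 0.3971
  cell (β,c): −0.03·log₂0.03 = 0.1518
Sum = 2.066 bits.

2.066 bits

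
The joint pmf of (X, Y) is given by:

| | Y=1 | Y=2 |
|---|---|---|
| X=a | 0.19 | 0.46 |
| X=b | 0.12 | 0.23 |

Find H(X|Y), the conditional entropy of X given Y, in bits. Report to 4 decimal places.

Chain rule: H(X|Y) = H(X,Y) − H(Y).
Marginals: p(X) = (0.6500, 0.3500), p(Y) = (0.3100, 0.6900).
H(X,Y) = 1.8253 bits; H(Y) = 0.8932 bits.
H(X|Y) = 1.8253 − 0.8932 = 0.9321 bits.

0.9321 bits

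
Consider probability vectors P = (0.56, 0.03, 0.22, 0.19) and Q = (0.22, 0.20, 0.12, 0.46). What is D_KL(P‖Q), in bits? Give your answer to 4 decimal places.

D(P‖Q) = Σ p·log₂(p/q).
  0.56·log₂(0.56/0.22) = 0.75484
  0.03·log₂(0.03/0.20) = -0.08211
  0.22·log₂(0.22/0.12) = 0.19238
  0.19·log₂(0.19/0.46) = -0.24237
D(P‖Q) = 0.6227 bits.

0.6227 bits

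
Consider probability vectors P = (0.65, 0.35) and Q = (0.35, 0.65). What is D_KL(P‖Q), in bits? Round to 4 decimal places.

0.2679 bits

D(P‖Q) = Σ p·log₂(p/q).
  0.65·log₂(0.65/0.35) = 0.58051
  0.35·log₂(0.35/0.65) = -0.31258
D(P‖Q) = 0.2679 bits.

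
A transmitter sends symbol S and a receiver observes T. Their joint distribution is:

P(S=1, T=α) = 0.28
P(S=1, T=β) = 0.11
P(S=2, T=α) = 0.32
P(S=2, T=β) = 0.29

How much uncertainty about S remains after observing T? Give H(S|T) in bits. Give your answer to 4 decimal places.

0.9375 bits

Marginals: p(S) = (0.3900, 0.6100), p(T) = (0.6000, 0.4000).
H(S|T) = Σ p(T) · H(S|T=·).
  T=α: p=0.6000, H(S|T=α) = 0.9968
  T=β: p=0.4000, H(S|T=β) = 0.8485
Weighted sum = 0.9375 bits.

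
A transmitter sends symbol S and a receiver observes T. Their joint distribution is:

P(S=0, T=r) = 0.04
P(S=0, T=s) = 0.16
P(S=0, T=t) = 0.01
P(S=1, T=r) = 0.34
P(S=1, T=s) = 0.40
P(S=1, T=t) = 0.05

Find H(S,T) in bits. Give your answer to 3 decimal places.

1.949 bits

H(S,T) = −Σ p(x,y)·log₂ p(x,y) over all 6 cells.
  cell (0,r): −0.04·log₂0.04 = 0.1858
  cell (0,s): −0.16·log₂0.16 = 0.4230
  cell (0,t): −0.01·log₂0.01 = 0.0664
  cell (1,r): −0.34·log₂0.34 = 0.5292
  cell (1,s): −0.40·log₂0.40 = 0.5288
  cell (1,t): −0.05·log₂0.05 = 0.2161
Sum = 1.949 bits.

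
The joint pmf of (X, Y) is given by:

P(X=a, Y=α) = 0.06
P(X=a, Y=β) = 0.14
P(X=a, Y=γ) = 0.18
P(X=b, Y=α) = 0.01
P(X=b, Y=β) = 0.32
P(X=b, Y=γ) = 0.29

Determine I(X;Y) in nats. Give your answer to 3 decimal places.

0.040 nats

Marginals: p(X) = (0.3800, 0.6200), p(Y) = (0.0700, 0.4600, 0.4700).
I(X;Y) = Σ p(x,y)·ln[p(x,y)/(p(x)p(y))].
  (a,α): 0.06·ln(2.2556) = 0.0488
  (a,β): 0.14·ln(0.8009) = -0.0311
  (a,γ): 0.18·ln(1.0078) = 0.0014
  (b,α): 0.01·ln(0.2304) = -0.0147
  (b,β): 0.32·ln(1.1220) = 0.0368
  (b,γ): 0.29·ln(0.9952) = -0.0014
Sum = 0.040 nats.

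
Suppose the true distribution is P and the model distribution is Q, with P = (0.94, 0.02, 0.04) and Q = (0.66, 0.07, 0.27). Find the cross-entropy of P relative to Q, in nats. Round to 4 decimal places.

0.4961 nats

H(P,Q) = −Σ p·ln q.
  −0.94·ln(0.66) = 0.39058
  −0.02·ln(0.07) = 0.05319
  −0.04·ln(0.27) = 0.05237
H(P,Q) = 0.4961 nats.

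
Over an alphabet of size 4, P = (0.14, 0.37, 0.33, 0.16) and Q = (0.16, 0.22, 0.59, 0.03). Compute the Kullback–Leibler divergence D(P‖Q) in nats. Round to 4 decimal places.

D(P‖Q) = Σ p·ln(p/q).
  0.14·ln(0.14/0.16) = -0.01869
  0.37·ln(0.37/0.22) = 0.19235
  0.33·ln(0.33/0.59) = -0.19174
  0.16·ln(0.16/0.03) = 0.26784
D(P‖Q) = 0.2498 nats.

0.2498 nats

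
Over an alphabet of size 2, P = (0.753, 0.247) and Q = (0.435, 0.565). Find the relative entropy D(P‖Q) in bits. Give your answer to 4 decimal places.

0.3012 bits

D(P‖Q) = Σ p·log₂(p/q).
  0.753·log₂(0.753/0.435) = 0.59610
  0.247·log₂(0.247/0.565) = -0.29485
D(P‖Q) = 0.3012 bits.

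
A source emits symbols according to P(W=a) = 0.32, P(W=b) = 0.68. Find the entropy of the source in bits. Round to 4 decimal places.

H(W) = −Σ p·log₂ p.
  −(0.32)·log₂(0.32) = 0.52603
  −(0.68)·log₂(0.68) = 0.37835
Sum: 0.52603 + 0.37835 = 0.9044 bits.

0.9044 bits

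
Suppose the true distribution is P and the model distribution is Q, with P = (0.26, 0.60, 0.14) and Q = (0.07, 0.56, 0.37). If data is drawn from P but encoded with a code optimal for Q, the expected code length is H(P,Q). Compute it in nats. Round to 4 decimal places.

1.1785 nats

H(P,Q) = −Σ p·ln q.
  −0.26·ln(0.07) = 0.69141
  −0.60·ln(0.56) = 0.34789
  −0.14·ln(0.37) = 0.13920
H(P,Q) = 1.1785 nats.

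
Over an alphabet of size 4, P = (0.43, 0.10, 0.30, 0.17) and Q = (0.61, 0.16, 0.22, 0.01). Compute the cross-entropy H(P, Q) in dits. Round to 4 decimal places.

0.7092 dits

H(P,Q) = −Σ p·log₁₀ q.
  −0.43·log₁₀(0.61) = 0.09231
  −0.10·log₁₀(0.16) = 0.07959
  −0.30·log₁₀(0.22) = 0.19727
  −0.17·log₁₀(0.01) = 0.34000
H(P,Q) = 0.7092 dits.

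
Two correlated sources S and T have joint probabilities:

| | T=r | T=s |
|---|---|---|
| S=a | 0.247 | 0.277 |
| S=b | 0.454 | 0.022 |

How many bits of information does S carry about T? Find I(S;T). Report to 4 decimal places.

0.2287 bits

Marginals: p(S) = (0.5240, 0.4760), p(T) = (0.7010, 0.2990).
I(S;T) = Σ p(x,y)·log₂[p(x,y)/(p(x)p(y))].
  (a,r): 0.247·log₂(0.6724) = -0.14142
  (a,s): 0.277·log₂(1.7680) = 0.22772
  (b,r): 0.454·log₂(1.3606) = 0.20169
  (b,s): 0.022·log₂(0.1546) = -0.05926
Sum = 0.2287 bits.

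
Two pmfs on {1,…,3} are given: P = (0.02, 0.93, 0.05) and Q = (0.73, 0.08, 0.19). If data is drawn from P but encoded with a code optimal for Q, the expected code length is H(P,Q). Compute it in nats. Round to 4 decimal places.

2.4383 nats

H(P,Q) = −Σ p·ln q.
  −0.02·ln(0.73) = 0.00629
  −0.93·ln(0.08) = 2.34893
  −0.05·ln(0.19) = 0.08304
H(P,Q) = 2.4383 nats.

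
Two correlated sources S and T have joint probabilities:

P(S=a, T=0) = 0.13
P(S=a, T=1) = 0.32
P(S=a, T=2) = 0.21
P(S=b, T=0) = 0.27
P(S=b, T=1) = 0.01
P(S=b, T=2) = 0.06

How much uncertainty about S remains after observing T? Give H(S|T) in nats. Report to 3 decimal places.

0.440 nats

Marginals: p(S) = (0.6600, 0.3400), p(T) = (0.4000, 0.3300, 0.2700).
H(S|T) = Σ p(T) · H(S|T=·).
  T=0: p=0.4000, H(S|T=0) = 0.6306
  T=1: p=0.3300, H(S|T=1) = 0.1358
  T=2: p=0.2700, H(S|T=2) = 0.5297
Weighted sum = 0.440 nats.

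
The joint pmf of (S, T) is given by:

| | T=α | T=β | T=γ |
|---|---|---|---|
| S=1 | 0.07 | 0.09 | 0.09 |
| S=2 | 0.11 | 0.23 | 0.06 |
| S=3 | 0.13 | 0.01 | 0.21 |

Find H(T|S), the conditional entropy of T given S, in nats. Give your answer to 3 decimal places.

0.928 nats

Marginals: p(S) = (0.2500, 0.4000, 0.3500), p(T) = (0.3100, 0.3300, 0.3600).
H(T|S) = Σ p(S) · H(T|S=·).
  S=1: p=0.2500, H(T|S=1) = 1.0920
  S=2: p=0.4000, H(T|S=2) = 0.9578
  S=3: p=0.3500, H(T|S=3) = 0.7759
Weighted sum = 0.928 nats.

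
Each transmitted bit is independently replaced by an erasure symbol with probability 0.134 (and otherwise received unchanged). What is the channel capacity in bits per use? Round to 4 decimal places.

0.8660 bits

Binary erasure channel: capacity C = 1 − ε.
C = 1 − 0.134 = 0.8660 bits per channel use.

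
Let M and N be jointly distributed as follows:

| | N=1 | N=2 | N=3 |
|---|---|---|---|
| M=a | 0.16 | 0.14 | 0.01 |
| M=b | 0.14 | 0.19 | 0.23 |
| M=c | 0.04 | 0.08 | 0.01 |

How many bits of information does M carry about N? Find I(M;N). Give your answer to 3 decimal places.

0.161 bits

Marginals: p(M) = (0.3100, 0.5600, 0.1300), p(N) = (0.3400, 0.4100, 0.2500).
I(M;N) = H(M) + H(N) − H(M,N).
H(M) = 1.3749, H(N) = 1.5566, H(M,N) = 2.7703.
I(M;N) = 1.3749 + 1.5566 − 2.7703 = 0.161 bits.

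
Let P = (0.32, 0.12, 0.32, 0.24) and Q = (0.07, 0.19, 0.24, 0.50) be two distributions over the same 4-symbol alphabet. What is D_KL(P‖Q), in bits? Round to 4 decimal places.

0.5008 bits

D(P‖Q) = Σ p·log₂(p/q).
  0.32·log₂(0.32/0.07) = 0.70165
  0.12·log₂(0.12/0.19) = -0.07956
  0.32·log₂(0.32/0.24) = 0.13281
  0.24·log₂(0.24/0.50) = -0.25413
D(P‖Q) = 0.5008 bits.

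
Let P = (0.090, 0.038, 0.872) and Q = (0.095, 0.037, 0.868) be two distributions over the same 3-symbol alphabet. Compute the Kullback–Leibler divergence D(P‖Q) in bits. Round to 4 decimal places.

D(P‖Q) = Σ p·log₂(p/q).
  0.090·log₂(0.090/0.095) = -0.00702
  0.038·log₂(0.038/0.037) = 0.00146
  0.872·log₂(0.872/0.868) = 0.00578
D(P‖Q) = 0.0002 bits.

0.0002 bits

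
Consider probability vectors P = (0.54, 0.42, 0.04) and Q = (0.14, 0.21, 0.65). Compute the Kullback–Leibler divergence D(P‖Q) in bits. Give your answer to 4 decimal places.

1.3108 bits

D(P‖Q) = Σ p·log₂(p/q).
  0.54·log₂(0.54/0.14) = 1.05167
  0.42·log₂(0.42/0.21) = 0.42000
  0.04·log₂(0.04/0.65) = -0.16089
D(P‖Q) = 1.3108 bits.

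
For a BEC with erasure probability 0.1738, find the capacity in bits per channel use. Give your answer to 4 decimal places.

0.8262 bits

Binary erasure channel: capacity C = 1 − ε.
C = 1 − 0.1738 = 0.8262 bits per channel use.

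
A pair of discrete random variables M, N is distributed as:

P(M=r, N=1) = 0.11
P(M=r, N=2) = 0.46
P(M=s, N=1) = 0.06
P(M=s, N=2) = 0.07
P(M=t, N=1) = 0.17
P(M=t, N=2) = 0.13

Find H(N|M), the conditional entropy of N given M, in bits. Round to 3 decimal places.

0.829 bits

Chain rule: H(N|M) = H(M,N) − H(M).
Marginals: p(M) = (0.5700, 0.1300, 0.3000), p(N) = (0.3400, 0.6600).
H(M,N) = 2.1949 bits; H(M) = 1.3660 bits.
H(N|M) = 2.1949 − 1.3660 = 0.829 bits.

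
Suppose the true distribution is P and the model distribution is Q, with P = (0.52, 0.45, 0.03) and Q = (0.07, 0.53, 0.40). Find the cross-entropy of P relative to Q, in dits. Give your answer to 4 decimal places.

H(P,Q) = −Σ p·log₁₀ q.
  −0.52·log₁₀(0.07) = 0.60055
  −0.45·log₁₀(0.53) = 0.12408
  −0.03·log₁₀(0.40) = 0.01194
H(P,Q) = 0.7366 dits.

0.7366 dits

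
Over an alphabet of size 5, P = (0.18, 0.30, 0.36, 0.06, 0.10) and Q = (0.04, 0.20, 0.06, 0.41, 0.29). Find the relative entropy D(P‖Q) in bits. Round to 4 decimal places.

D(P‖Q) = Σ p·log₂(p/q).
  0.18·log₂(0.18/0.04) = 0.39059
  0.30·log₂(0.30/0.20) = 0.17549
  0.36·log₂(0.36/0.06) = 0.93059
  0.06·log₂(0.06/0.41) = -0.16636
  0.10·log₂(0.10/0.29) = -0.15361
D(P‖Q) = 1.1767 bits.

1.1767 bits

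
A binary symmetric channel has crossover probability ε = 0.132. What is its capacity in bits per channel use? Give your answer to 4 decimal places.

Binary symmetric channel: C = 1 − h₂(ε) where h₂ is the binary entropy function.
h₂(0.132) = −0.132·log₂0.132 − 0.868·log₂0.868 = 0.5629.
C = 1 − 0.5629 = 0.4371 bits per channel use.

0.4371 bits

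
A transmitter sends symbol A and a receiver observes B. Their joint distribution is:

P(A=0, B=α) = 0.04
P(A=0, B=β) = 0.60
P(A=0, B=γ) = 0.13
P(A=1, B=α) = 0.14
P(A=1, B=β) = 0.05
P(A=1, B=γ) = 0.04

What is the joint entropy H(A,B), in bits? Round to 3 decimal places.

H(A,B) = −Σ p(x,y)·log₂ p(x,y) over all 6 cells.
  cell (0,α): −0.04·log₂0.04 = 0.1858
  cell (0,β): −0.60·log₂0.60 = 0.4422
  cell (0,γ): −0.13·log₂0.13 = 0.3826
  cell (1,α): −0.14·log₂0.14 = 0.3971
  cell (1,β): −0.05·log₂0.05 = 0.2161
  cell (1,γ): −0.04·log₂0.04 = 0.1858
Sum = 1.810 bits.

1.810 bits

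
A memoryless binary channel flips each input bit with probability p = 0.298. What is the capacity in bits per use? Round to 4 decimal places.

0.1212 bits

Binary symmetric channel: C = 1 − h₂(ε) where h₂ is the binary entropy function.
h₂(0.298) = −0.298·log₂0.298 − 0.702·log₂0.702 = 0.8788.
C = 1 − 0.8788 = 0.1212 bits per channel use.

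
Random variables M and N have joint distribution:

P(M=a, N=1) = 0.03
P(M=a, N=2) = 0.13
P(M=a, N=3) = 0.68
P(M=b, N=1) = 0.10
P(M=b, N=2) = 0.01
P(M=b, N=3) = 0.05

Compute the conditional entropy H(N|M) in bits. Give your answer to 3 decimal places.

0.893 bits

Chain rule: H(N|M) = H(M,N) − H(M).
Marginals: p(M) = (0.8400, 0.1600), p(N) = (0.1300, 0.1400, 0.7300).
H(M,N) = 1.5275 bits; H(M) = 0.6343 bits.
H(N|M) = 1.5275 − 0.6343 = 0.893 bits.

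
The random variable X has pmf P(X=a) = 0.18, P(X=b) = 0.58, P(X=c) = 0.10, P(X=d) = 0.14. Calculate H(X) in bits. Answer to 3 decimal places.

1.630 bits

H(X) = −Σ p·log₂ p.
  −(0.18)·log₂(0.18) = 0.4453
  −(0.58)·log₂(0.58) = 0.4558
  −(0.10)·log₂(0.10) = 0.3322
  −(0.14)·log₂(0.14) = 0.3971
Sum: 0.4453 + 0.4558 + 0.3322 + 0.3971 = 1.630 bits.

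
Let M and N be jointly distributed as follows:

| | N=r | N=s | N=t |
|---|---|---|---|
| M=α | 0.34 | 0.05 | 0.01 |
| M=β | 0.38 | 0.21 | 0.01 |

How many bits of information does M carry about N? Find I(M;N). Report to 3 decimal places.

0.049 bits

Marginals: p(M) = (0.4000, 0.6000), p(N) = (0.7200, 0.2600, 0.0200).
I(M;N) = H(M) + H(N) − H(M,N).
H(M) = 0.9710, H(N) = 0.9594, H(M,N) = 1.8814.
I(M;N) = 0.9710 + 0.9594 − 1.8814 = 0.049 bits.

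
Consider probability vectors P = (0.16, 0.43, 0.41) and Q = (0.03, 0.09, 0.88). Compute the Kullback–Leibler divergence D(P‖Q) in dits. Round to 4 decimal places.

D(P‖Q) = Σ p·log₁₀(p/q).
  0.16·log₁₀(0.16/0.03) = 0.11632
  0.43·log₁₀(0.43/0.09) = 0.29207
  0.41·log₁₀(0.41/0.88) = -0.13600
D(P‖Q) = 0.2724 dits.

0.2724 dits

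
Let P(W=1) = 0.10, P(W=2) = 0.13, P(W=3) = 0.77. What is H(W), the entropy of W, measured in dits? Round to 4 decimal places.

0.3026 dits

H(W) = −Σ p·log₁₀ p.
  −(0.10)·log₁₀(0.10) = 0.10000
  −(0.13)·log₁₀(0.13) = 0.11519
  −(0.77)·log₁₀(0.77) = 0.08740
Sum: 0.10000 + 0.11519 + 0.08740 = 0.3026 dits.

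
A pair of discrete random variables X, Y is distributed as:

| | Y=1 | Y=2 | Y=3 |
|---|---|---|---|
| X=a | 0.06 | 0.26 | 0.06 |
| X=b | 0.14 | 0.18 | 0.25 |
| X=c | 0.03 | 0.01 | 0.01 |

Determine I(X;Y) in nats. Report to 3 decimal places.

0.084 nats

Marginals: p(X) = (0.3800, 0.5700, 0.0500), p(Y) = (0.2300, 0.4500, 0.3200).
I(X;Y) = H(X) + H(Y) − H(X,Y).
H(X) = 0.8379, H(Y) = 1.0620, H(X,Y) = 1.8156.
I(X;Y) = 0.8379 + 1.0620 − 1.8156 = 0.084 nats.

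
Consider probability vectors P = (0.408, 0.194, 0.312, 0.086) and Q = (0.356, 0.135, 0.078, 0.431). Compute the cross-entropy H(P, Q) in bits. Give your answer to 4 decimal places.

2.4211 bits

H(P,Q) = −Σ p·log₂ q.
  −0.408·log₂(0.356) = 0.60794
  −0.194·log₂(0.135) = 0.56046
  −0.312·log₂(0.078) = 1.14828
  −0.086·log₂(0.431) = 0.10442
H(P,Q) = 2.4211 bits.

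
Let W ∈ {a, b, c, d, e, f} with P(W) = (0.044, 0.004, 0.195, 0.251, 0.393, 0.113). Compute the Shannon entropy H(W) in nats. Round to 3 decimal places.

H(W) = −Σ p·ln p.
  −(0.044)·ln(0.044) = 0.1374
  −(0.004)·ln(0.004) = 0.0221
  −(0.195)·ln(0.195) = 0.3188
  −(0.251)·ln(0.251) = 0.3470
  −(0.393)·ln(0.393) = 0.3670
  −(0.113)·ln(0.113) = 0.2464
Sum: 0.1374 + 0.0221 + 0.3188 + 0.3470 + 0.3670 + 0.2464 = 1.439 nats.

1.439 nats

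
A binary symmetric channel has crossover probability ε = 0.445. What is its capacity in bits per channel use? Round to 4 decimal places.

0.0087 bits

Binary symmetric channel: C = 1 − h₂(ε) where h₂ is the binary entropy function.
h₂(0.445) = −0.445·log₂0.445 − 0.555·log₂0.555 = 0.9913.
C = 1 − 0.9913 = 0.0087 bits per channel use.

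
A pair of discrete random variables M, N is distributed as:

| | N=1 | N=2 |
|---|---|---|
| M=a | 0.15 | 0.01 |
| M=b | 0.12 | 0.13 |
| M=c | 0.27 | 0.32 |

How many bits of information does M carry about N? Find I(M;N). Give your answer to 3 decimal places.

0.105 bits

Marginals: p(M) = (0.1600, 0.2500, 0.5900), p(N) = (0.5400, 0.4600).
I(M;N) = H(M) + H(N) − H(M,N).
H(M) = 1.3721, H(N) = 0.9954, H(M,N) = 2.2628.
I(M;N) = 1.3721 + 0.9954 − 2.2628 = 0.105 bits.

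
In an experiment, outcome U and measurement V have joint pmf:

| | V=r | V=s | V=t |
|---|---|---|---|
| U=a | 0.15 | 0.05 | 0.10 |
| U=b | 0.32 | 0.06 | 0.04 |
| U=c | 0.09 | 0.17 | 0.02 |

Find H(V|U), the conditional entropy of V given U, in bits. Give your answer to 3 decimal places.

1.213 bits

Chain rule: H(V|U) = H(U,V) − H(U).
Marginals: p(U) = (0.3000, 0.4200, 0.2800), p(V) = (0.5600, 0.2800, 0.1600).
H(U,V) = 2.7743 bits; H(U) = 1.5610 bits.
H(V|U) = 2.7743 − 1.5610 = 1.213 bits.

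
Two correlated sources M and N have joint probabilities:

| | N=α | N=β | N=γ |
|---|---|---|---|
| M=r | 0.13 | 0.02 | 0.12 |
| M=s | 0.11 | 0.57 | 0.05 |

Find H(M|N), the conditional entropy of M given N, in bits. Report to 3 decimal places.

Marginals: p(M) = (0.2700, 0.7300), p(N) = (0.2400, 0.5900, 0.1700).
H(M|N) = Σ p(N) · H(M|N=·).
  N=α: p=0.2400, H(M|N=α) = 0.9950
  N=β: p=0.5900, H(M|N=β) = 0.2136
  N=γ: p=0.1700, H(M|N=γ) = 0.8740
Weighted sum = 0.513 bits.

0.513 bits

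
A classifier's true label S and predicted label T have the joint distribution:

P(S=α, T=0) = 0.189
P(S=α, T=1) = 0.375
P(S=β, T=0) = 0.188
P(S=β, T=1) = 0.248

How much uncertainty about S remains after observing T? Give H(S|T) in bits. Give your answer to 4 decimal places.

Marginals: p(S) = (0.5640, 0.4360), p(T) = (0.3770, 0.6230).
H(S|T) = Σ p(T) · H(S|T=·).
  T=0: p=0.3770, H(S|T=0) = 1.0000
  T=1: p=0.6230, H(S|T=1) = 0.9698
Weighted sum = 0.9812 bits.

0.9812 bits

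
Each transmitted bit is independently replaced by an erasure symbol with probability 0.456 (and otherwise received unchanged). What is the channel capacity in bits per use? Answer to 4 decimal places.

0.5440 bits

Binary erasure channel: capacity C = 1 − ε.
C = 1 − 0.456 = 0.5440 bits per channel use.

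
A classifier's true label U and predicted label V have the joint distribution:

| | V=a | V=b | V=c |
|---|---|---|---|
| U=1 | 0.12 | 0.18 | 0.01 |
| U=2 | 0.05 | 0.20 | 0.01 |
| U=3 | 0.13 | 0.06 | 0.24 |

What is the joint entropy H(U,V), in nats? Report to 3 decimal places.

H(U,V) = −Σ p(x,y)·ln p(x,y) over all 9 cells.
  cell (1,a): −0.12·ln0.12 = 0.2544
  cell (1,b): −0.18·ln0.18 = 0.3087
  cell (1,c): −0.01·ln0.01 = 0.0461
  cell (2,a): −0.05·ln0.05 = 0.1498
  cell (2,b): −0.20·ln0.20 = 0.3219
  cell (2,c): −0.01·ln0.01 = 0.0461
  cell (3,a): −0.13·ln0.13 = 0.2652
  cell (3,b): −0.06·ln0.06 = 0.1688
  cell (3,c): −0.24·ln0.24 = 0.3425
Sum = 1.903 nats.

1.903 nats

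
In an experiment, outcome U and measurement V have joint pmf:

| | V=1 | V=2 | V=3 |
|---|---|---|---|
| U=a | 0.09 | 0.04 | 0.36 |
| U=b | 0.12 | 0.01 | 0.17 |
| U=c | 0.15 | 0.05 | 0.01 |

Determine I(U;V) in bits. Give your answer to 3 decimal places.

0.251 bits

Marginals: p(U) = (0.4900, 0.3000, 0.2100), p(V) = (0.3600, 0.1000, 0.5400).
I(U;V) = Σ p(x,y)·log₂[p(x,y)/(p(x)p(y))].
  (a,1): 0.09·log₂(0.5102) = -0.0874
  (a,2): 0.04·log₂(0.8163) = -0.0117
  (a,3): 0.36·log₂(1.3605) = 0.1599
  (b,1): 0.12·log₂(1.1111) = 0.0182
  (b,2): 0.01·log₂(0.3333) = -0.0158
  (b,3): 0.17·log₂(1.0494) = 0.0118
  (c,1): 0.15·log₂(1.9841) = 0.1483
  (c,2): 0.05·log₂(2.3810) = 0.0626
  (c,3): 0.01·log₂(0.0882) = -0.0350
Sum = 0.251 bits.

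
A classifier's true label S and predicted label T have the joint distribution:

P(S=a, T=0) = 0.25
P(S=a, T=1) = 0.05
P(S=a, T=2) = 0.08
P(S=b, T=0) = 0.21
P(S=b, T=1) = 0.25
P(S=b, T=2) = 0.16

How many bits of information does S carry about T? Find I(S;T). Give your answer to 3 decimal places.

Marginals: p(S) = (0.3800, 0.6200), p(T) = (0.4600, 0.3000, 0.2400).
I(S;T) = Σ p(x,y)·log₂[p(x,y)/(p(x)p(y))].
  (a,0): 0.25·log₂(1.4302) = 0.1291
  (a,1): 0.05·log₂(0.4386) = -0.0595
  (a,2): 0.08·log₂(0.8772) = -0.0151
  (b,0): 0.21·log₂(0.7363) = -0.0927
  (b,1): 0.25·log₂(1.3441) = 0.1067
  (b,2): 0.16·log₂(1.0753) = 0.0168
Sum = 0.085 bits.

0.085 bits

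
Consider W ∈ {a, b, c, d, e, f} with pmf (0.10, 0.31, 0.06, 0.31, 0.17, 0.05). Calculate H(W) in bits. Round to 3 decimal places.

2.274 bits

H(W) = −Σ p·log₂ p.
  −(0.10)·log₂(0.10) = 0.3322
  −(0.31)·log₂(0.31) = 0.5238
  −(0.06)·log₂(0.06) = 0.2435
  −(0.31)·log₂(0.31) = 0.5238
  −(0.17)·log₂(0.17) = 0.4346
  −(0.05)·log₂(0.05) = 0.2161
Sum: 0.3322 + 0.5238 + 0.2435 + 0.5238 + 0.4346 + 0.2161 = 2.274 bits.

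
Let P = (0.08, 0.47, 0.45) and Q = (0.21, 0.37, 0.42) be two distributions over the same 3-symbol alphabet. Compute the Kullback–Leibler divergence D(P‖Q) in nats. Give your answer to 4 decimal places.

D(P‖Q) = Σ p·ln(p/q).
  0.08·ln(0.08/0.21) = -0.07721
  0.47·ln(0.47/0.37) = 0.11244
  0.45·ln(0.45/0.42) = 0.03105
D(P‖Q) = 0.0663 nats.

0.0663 nats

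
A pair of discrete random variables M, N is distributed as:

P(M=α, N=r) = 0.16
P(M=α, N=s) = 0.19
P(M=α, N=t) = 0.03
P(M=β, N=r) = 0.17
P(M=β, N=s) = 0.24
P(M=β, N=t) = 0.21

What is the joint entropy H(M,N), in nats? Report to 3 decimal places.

1.685 nats

H(M,N) = −Σ p(x,y)·ln p(x,y) over all 6 cells.
  cell (α,r): −0.16·ln0.16 = 0.2932
  cell (α,s): −0.19·ln0.19 = 0.3155
  cell (α,t): −0.03·ln0.03 = 0.1052
  cell (β,r): −0.17·ln0.17 = 0.3012
  cell (β,s): −0.24·ln0.24 = 0.3425
  cell (β,t): −0.21·ln0.21 = 0.3277
Sum = 1.685 nats.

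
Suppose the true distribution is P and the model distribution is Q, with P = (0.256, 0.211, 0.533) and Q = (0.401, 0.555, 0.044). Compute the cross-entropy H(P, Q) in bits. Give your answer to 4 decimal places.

2.9186 bits

H(P,Q) = −Σ p·log₂ q.
  −0.256·log₂(0.401) = 0.33749
  −0.211·log₂(0.555) = 0.17923
  −0.533·log₂(0.044) = 2.40189
H(P,Q) = 2.9186 bits.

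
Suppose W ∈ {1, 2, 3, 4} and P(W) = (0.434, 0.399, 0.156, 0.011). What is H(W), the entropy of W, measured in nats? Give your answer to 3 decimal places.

1.068 nats

H(W) = −Σ p·ln p.
  −(0.434)·ln(0.434) = 0.3623
  −(0.399)·ln(0.399) = 0.3666
  −(0.156)·ln(0.156) = 0.2898
  −(0.011)·ln(0.011) = 0.0496
Sum: 0.3623 + 0.3666 + 0.2898 + 0.0496 = 1.068 nats.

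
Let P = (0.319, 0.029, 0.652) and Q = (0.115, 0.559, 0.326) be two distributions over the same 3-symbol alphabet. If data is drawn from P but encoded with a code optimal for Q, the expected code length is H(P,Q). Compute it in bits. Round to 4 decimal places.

2.0740 bits

H(P,Q) = −Σ p·log₂ q.
  −0.319·log₂(0.115) = 0.99537
  −0.029·log₂(0.559) = 0.02433
  −0.652·log₂(0.326) = 1.05432
H(P,Q) = 2.0740 bits.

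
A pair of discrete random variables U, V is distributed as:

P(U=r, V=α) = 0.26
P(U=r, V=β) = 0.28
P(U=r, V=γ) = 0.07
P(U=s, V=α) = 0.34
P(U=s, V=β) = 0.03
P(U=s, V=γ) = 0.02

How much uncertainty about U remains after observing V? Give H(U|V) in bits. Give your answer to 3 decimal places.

0.803 bits

Chain rule: H(U|V) = H(U,V) − H(V).
Marginals: p(U) = (0.6100, 0.3900), p(V) = (0.6000, 0.3100, 0.0900).
H(U,V) = 2.0819 bits; H(V) = 1.2786 bits.
H(U|V) = 2.0819 − 1.2786 = 0.803 bits.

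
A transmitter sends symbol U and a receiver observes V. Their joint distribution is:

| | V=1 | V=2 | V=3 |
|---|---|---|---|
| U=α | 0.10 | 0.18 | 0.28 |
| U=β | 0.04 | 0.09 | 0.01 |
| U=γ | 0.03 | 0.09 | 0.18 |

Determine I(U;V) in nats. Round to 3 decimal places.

0.068 nats

Marginals: p(U) = (0.5600, 0.1400, 0.3000), p(V) = (0.1700, 0.3600, 0.4700).
I(U;V) = Σ p(x,y)·ln[p(x,y)/(p(x)p(y))].
  (α,1): 0.10·ln(1.0504) = 0.0049
  (α,2): 0.18·ln(0.8929) = -0.0204
  (α,3): 0.28·ln(1.0638) = 0.0173
  (β,1): 0.04·ln(1.6807) = 0.0208
  (β,2): 0.09·ln(1.7857) = 0.0522
  (β,3): 0.01·ln(0.1520) = -0.0188
  (γ,1): 0.03·ln(0.5882) = -0.0159
  (γ,2): 0.09·ln(0.8333) = -0.0164
  (γ,3): 0.18·ln(1.2766) = 0.0440
Sum = 0.068 nats.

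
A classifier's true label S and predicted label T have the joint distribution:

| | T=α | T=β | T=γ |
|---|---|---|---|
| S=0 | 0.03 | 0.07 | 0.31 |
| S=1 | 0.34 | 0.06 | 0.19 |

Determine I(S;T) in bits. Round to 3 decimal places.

Marginals: p(S) = (0.4100, 0.5900), p(T) = (0.3700, 0.1300, 0.5000).
I(S;T) = H(S) + H(T) − H(S,T).
H(S) = 0.9765, H(T) = 1.4134, H(S,T) = 2.1721.
I(S;T) = 0.9765 + 1.4134 − 2.1721 = 0.218 bits.

0.218 bits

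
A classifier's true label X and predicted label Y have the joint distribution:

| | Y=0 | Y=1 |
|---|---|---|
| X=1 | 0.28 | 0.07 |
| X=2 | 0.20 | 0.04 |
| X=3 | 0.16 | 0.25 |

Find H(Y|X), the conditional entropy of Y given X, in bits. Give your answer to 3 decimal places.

0.804 bits

Chain rule: H(Y|X) = H(X,Y) − H(X).
Marginals: p(X) = (0.3500, 0.2400, 0.4100), p(Y) = (0.6400, 0.3600).
H(X,Y) = 2.3559 bits; H(X) = 1.5516 bits.
H(Y|X) = 2.3559 − 1.5516 = 0.804 bits.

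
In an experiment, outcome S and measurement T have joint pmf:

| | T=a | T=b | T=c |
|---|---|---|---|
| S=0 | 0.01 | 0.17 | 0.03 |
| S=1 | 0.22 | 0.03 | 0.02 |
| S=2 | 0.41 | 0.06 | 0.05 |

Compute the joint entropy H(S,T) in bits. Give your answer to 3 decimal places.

H(S,T) = −Σ p(x,y)·log₂ p(x,y) over all 9 cells.
  cell (0,a): −0.01·log₂0.01 = 0.0664
  cell (0,b): −0.17·log₂0.17 = 0.4346
  cell (0,c): −0.03·log₂0.03 = 0.1518
  cell (1,a): −0.22·log₂0.22 = 0.4806
  cell (1,b): −0.03·log₂0.03 = 0.1518
  cell (1,c): −0.02·log₂0.02 = 0.1129
  cell (2,a): −0.41·log₂0.41 = 0.5274
  cell (2,b): −0.06·log₂0.06 = 0.2435
  cell (2,c): −0.05·log₂0.05 = 0.2161
Sum = 2.385 bits.

2.385 bits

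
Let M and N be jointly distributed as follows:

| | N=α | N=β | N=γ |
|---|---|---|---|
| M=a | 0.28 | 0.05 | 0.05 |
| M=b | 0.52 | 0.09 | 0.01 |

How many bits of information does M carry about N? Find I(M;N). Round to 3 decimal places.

Marginals: p(M) = (0.3800, 0.6200), p(N) = (0.8000, 0.1400, 0.0600).
I(M;N) = Σ p(x,y)·log₂[p(x,y)/(p(x)p(y))].
  (a,α): 0.28·log₂(0.9211) = -0.0332
  (a,β): 0.05·log₂(0.9398) = -0.0045
  (a,γ): 0.05·log₂(2.1930) = 0.0566
  (b,α): 0.52·log₂(1.0484) = 0.0354
  (b,β): 0.09·log₂(1.0369) = 0.0047
  (b,γ): 0.01·log₂(0.2688) = -0.0190
Sum = 0.040 bits.

0.040 bits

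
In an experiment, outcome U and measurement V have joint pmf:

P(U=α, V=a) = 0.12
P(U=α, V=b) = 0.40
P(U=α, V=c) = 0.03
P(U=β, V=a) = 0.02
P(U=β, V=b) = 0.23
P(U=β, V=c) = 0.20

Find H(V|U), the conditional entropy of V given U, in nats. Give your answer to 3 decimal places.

0.776 nats

Chain rule: H(V|U) = H(U,V) − H(U).
Marginals: p(U) = (0.5500, 0.4500), p(V) = (0.1400, 0.6300, 0.2300).
H(U,V) = 1.4643 nats; H(U) = 0.6881 nats.
H(V|U) = 1.4643 − 0.6881 = 0.776 nats.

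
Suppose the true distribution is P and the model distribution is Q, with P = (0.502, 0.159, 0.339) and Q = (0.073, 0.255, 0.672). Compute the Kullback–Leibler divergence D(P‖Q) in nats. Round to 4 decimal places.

D(P‖Q) = Σ p·ln(p/q).
  0.502·ln(0.502/0.073) = 0.96793
  0.159·ln(0.159/0.255) = -0.07511
  0.339·ln(0.339/0.672) = -0.23196
D(P‖Q) = 0.6609 nats.

0.6609 nats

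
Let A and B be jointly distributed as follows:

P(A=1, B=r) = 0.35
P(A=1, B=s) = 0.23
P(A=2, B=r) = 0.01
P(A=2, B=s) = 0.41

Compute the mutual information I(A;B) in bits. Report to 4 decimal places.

Marginals: p(A) = (0.5800, 0.4200), p(B) = (0.3600, 0.6400).
I(A;B) = Σ p(x,y)·log₂[p(x,y)/(p(x)p(y))].
  (1,r): 0.35·log₂(1.6762) = 0.26083
  (1,s): 0.23·log₂(0.6196) = -0.15883
  (2,r): 0.01·log₂(0.0661) = -0.03918
  (2,s): 0.41·log₂(1.5253) = 0.24973
Sum = 0.3125 bits.

0.3125 bits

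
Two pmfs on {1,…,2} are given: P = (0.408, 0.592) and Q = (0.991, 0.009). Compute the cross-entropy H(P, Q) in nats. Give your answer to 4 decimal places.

2.7923 nats

H(P,Q) = −Σ p·ln q.
  −0.408·ln(0.991) = 0.00369
  −0.592·ln(0.009) = 2.78863
H(P,Q) = 2.7923 nats.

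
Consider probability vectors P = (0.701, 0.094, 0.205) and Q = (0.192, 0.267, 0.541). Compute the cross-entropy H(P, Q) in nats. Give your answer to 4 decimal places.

1.4069 nats

H(P,Q) = −Σ p·ln q.
  −0.701·ln(0.192) = 1.15683
  −0.094·ln(0.267) = 0.12413
  −0.205·ln(0.541) = 0.12594
H(P,Q) = 1.4069 nats.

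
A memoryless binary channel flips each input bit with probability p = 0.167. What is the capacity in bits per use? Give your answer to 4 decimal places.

Binary symmetric channel: C = 1 − h₂(ε) where h₂ is the binary entropy function.
h₂(0.167) = −0.167·log₂0.167 − 0.833·log₂0.833 = 0.6508.
C = 1 − 0.6508 = 0.3492 bits per channel use.

0.3492 bits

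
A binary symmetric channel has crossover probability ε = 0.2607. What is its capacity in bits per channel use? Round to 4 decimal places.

Binary symmetric channel: C = 1 − h₂(ε) where h₂ is the binary entropy function.
h₂(0.2607) = −0.2607·log₂0.2607 − 0.7393·log₂0.7393 = 0.8278.
C = 1 − 0.8278 = 0.1722 bits per channel use.

0.1722 bits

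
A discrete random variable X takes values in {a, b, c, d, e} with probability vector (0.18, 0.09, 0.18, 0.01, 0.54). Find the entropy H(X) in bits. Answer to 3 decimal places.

1.750 bits

H(X) = −Σ p·log₂ p.
  −(0.18)·log₂(0.18) = 0.4453
  −(0.09)·log₂(0.09) = 0.3127
  −(0.18)·log₂(0.18) = 0.4453
  −(0.01)·log₂(0.01) = 0.0664
  −(0.54)·log₂(0.54) = 0.4800
Sum: 0.4453 + 0.3127 + 0.4453 + 0.0664 + 0.4800 = 1.750 bits.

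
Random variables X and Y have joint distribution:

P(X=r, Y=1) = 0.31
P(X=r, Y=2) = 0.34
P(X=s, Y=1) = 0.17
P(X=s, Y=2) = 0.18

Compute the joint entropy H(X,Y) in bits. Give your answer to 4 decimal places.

1.9329 bits

H(X,Y) = −Σ p(x,y)·log₂ p(x,y) over all 4 cells.
  cell (r,1): −0.31·log₂0.31 = 0.52379
  cell (r,2): −0.34·log₂0.34 = 0.52917
  cell (s,1): −0.17·log₂0.17 = 0.43459
  cell (s,2): −0.18·log₂0.18 = 0.44531
Sum = 1.9329 bits.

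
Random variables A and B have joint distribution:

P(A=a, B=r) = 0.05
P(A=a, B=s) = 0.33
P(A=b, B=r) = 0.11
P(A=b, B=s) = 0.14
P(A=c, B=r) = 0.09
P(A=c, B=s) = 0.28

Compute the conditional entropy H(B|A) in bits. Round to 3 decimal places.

0.757 bits

Chain rule: H(B|A) = H(A,B) − H(A).
Marginals: p(A) = (0.3800, 0.2500, 0.3700), p(B) = (0.2500, 0.7500).
H(A,B) = 2.3182 bits; H(A) = 1.5612 bits.
H(B|A) = 2.3182 − 1.5612 = 0.757 bits.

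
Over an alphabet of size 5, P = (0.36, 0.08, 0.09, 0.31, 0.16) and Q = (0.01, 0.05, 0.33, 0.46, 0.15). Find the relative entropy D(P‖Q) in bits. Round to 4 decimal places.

D(P‖Q) = Σ p·log₂(p/q).
  0.36·log₂(0.36/0.01) = 1.86117
  0.08·log₂(0.08/0.05) = 0.05425
  0.09·log₂(0.09/0.33) = -0.16870
  0.31·log₂(0.31/0.46) = -0.17650
  0.16·log₂(0.16/0.15) = 0.01490
D(P‖Q) = 1.5851 bits.

1.5851 bits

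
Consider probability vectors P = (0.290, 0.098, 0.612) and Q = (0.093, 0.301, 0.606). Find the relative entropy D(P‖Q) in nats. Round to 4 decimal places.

D(P‖Q) = Σ p·ln(p/q).
  0.290·ln(0.290/0.093) = 0.32981
  0.098·ln(0.098/0.301) = -0.10997
  0.612·ln(0.612/0.606) = 0.00603
D(P‖Q) = 0.2259 nats.

0.2259 nats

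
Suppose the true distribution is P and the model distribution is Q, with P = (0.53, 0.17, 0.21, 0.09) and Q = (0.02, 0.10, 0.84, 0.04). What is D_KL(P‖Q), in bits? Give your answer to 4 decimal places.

2.3212 bits

D(P‖Q) = Σ p·log₂(p/q).
  0.53·log₂(0.53/0.02) = 2.50580
  0.17·log₂(0.17/0.10) = 0.13014
  0.21·log₂(0.21/0.84) = -0.42000
  0.09·log₂(0.09/0.04) = 0.10529
D(P‖Q) = 2.3212 bits.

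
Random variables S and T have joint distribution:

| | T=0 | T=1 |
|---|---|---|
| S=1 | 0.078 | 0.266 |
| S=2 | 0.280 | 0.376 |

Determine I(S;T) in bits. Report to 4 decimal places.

0.0295 bits

Marginals: p(S) = (0.3440, 0.6560), p(T) = (0.3580, 0.6420).
I(S;T) = H(S) + H(T) − H(S,T).
H(S) = 0.9286, H(T) = 0.9410, H(S,T) = 1.8401.
I(S;T) = 0.9286 + 0.9410 − 1.8401 = 0.0295 bits.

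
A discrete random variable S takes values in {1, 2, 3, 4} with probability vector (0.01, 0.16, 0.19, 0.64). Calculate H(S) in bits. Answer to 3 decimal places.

H(S) = −Σ p·log₂ p.
  −(0.01)·log₂(0.01) = 0.0664
  −(0.16)·log₂(0.16) = 0.4230
  −(0.19)·log₂(0.19) = 0.4552
  −(0.64)·log₂(0.64) = 0.4121
Sum: 0.0664 + 0.4230 + 0.4552 + 0.4121 = 1.357 bits.

1.357 bits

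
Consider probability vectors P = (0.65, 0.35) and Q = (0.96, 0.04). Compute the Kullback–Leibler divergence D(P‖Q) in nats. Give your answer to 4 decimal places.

0.5057 nats

D(P‖Q) = Σ p·ln(p/q).
  0.65·ln(0.65/0.96) = -0.25347
  0.35·ln(0.35/0.04) = 0.75917
D(P‖Q) = 0.5057 nats.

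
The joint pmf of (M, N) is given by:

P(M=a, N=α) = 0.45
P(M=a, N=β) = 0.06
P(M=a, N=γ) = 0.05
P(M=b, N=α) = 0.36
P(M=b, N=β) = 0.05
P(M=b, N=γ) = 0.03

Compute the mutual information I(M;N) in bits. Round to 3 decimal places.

Marginals: p(M) = (0.5600, 0.4400), p(N) = (0.8100, 0.1100, 0.0800).
I(M;N) = H(M) + H(N) − H(M,N).
H(M) = 0.9896, H(N) = 0.8880, H(M,N) = 1.8765.
I(M;N) = 0.9896 + 0.8880 − 1.8765 = 0.001 bits.

0.001 bits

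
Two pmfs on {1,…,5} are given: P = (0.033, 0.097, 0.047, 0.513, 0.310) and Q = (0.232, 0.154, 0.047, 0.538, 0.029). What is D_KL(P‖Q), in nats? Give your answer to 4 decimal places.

0.6009 nats

D(P‖Q) = Σ p·ln(p/q).
  0.033·ln(0.033/0.232) = -0.06436
  0.097·ln(0.097/0.154) = -0.04484
  0.047·ln(0.047/0.047) = 0.00000
  0.513·ln(0.513/0.538) = -0.02441
  0.310·ln(0.310/0.029) = 0.73448
D(P‖Q) = 0.6009 nats.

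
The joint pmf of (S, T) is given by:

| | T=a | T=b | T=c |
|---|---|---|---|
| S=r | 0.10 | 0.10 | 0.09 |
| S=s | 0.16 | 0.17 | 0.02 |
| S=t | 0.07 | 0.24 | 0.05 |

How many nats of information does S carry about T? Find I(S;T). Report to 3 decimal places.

Marginals: p(S) = (0.2900, 0.3500, 0.3600), p(T) = (0.3300, 0.5100, 0.1600).
I(S;T) = Σ p(x,y)·ln[p(x,y)/(p(x)p(y))].
  (r,a): 0.10·ln(1.0449) = 0.0044
  (r,b): 0.10·ln(0.6761) = -0.0391
  (r,c): 0.09·ln(1.9397) = 0.0596
  (s,a): 0.16·ln(1.3853) = 0.0521
  (s,b): 0.17·ln(0.9524) = -0.0083
  (s,c): 0.02·ln(0.3571) = -0.0206
  (t,a): 0.07·ln(0.5892) = -0.0370
  (t,b): 0.24·ln(1.3072) = 0.0643
  (t,c): 0.05·ln(0.8681) = -0.0071
Sum = 0.068 nats.

0.068 nats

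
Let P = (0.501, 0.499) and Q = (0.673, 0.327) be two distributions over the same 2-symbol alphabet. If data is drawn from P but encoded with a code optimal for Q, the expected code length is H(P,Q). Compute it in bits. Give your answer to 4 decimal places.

1.0909 bits

H(P,Q) = −Σ p·log₂ q.
  −0.501·log₂(0.673) = 0.28623
  −0.499·log₂(0.327) = 0.80471
H(P,Q) = 1.0909 bits.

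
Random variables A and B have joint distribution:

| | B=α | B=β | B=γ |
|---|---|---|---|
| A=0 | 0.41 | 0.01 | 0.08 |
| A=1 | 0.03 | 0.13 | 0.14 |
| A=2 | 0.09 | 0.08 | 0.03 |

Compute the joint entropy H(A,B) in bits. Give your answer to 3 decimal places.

2.573 bits

H(A,B) = −Σ p(x,y)·log₂ p(x,y) over all 9 cells.
  cell (0,α): −0.41·log₂0.41 = 0.5274
  cell (0,β): −0.01·log₂0.01 = 0.0664
  cell (0,γ): −0.08·log₂0.08 = 0.2915
  cell (1,α): −0.03·log₂0.03 = 0.1518
  cell (1,β): −0.13·log₂0.13 = 0.3826
  cell (1,γ): −0.14·log₂0.14 = 0.3971
  cell (2,α): −0.09·log₂0.09 = 0.3127
  cell (2,β): −0.08·log₂0.08 = 0.2915
  cell (2,γ): −0.03·log₂0.03 = 0.1518
Sum = 2.573 bits.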